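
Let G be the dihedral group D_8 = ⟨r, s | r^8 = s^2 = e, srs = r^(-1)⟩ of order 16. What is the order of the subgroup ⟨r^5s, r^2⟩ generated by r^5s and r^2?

8

|⟨r^5s⟩| = 2 and |⟨r^2⟩| = 4, so |H| is a multiple of lcm(2, 4) = 4 and divides |G| = 16.
Closing under the operation: H = {e, r^2, r^4, r^6, rs, r^3s, r^5s, r^7s}, so |H| = 8.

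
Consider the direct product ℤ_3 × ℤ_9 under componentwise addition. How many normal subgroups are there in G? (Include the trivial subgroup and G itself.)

10

G is abelian, so every subgroup is normal.
G has 10 subgroups in total, hence 10 normal subgroups.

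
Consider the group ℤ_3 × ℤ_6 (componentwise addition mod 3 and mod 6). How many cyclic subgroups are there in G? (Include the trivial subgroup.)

A cyclic subgroup of order d is generated by each of its φ(d) elements of order d, so the cyclic subgroups of order d number (#elements of order d)/φ(d).
Cyclic subgroups by order — order 1: 1; order 2: 1; order 3: 4; order 6: 4.
Total: 10.

10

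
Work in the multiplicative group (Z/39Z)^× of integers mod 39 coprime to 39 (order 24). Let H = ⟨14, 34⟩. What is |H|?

8

|⟨14⟩| = 2 and |⟨34⟩| = 4, so |H| is a multiple of lcm(2, 4) = 4 and divides |G| = 24.
Closing under the operation: H = {1, 5, 8, 14, 25, 31, 34, 38}, so |H| = 8.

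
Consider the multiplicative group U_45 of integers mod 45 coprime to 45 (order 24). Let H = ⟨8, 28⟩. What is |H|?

|⟨8⟩| = 4 and |⟨28⟩| = 4, so |H| is a multiple of lcm(4, 4) = 4 and divides |G| = 24.
Closing under the operation: H = {1, 8, 17, 19, 26, 28, 37, 44}, so |H| = 8.

8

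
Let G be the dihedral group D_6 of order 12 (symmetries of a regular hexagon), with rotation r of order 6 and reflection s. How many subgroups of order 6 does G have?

3

|G| = 12 and 6 | 12, so subgroups of order 6 are possible by Lagrange.
The subgroups of order 6 are: {e, r, r^2, r^3, r^4, r^5}; {e, r^2, r^4, s, r^2s, r^4s}; {e, r^2, r^4, rs, r^3s, r^5s}.
So G has 3 subgroups of order 6.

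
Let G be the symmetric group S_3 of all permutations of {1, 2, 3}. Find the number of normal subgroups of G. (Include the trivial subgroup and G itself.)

3

G has 6 subgroups. Checking conjugation-invariance by order — order 1: 1/1 normal; order 2: 0/3 normal; order 3: 1/1 normal; order 6: 1/1 normal.
Total normal subgroups: 3.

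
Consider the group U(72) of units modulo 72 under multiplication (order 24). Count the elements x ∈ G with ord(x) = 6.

Enumerating element orders in G gives 14 elements of order 6.

14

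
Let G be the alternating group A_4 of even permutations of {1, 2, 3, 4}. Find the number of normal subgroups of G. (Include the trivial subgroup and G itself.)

3

G has 10 subgroups. Checking conjugation-invariance by order — order 1: 1/1 normal; order 2: 0/3 normal; order 3: 0/4 normal; order 4: 1/1 normal; order 12: 1/1 normal.
Total normal subgroups: 3.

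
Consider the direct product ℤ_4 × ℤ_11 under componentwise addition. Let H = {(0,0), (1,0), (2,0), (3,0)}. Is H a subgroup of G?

Yes

|H| = 4 divides |G| = 44, consistent with Lagrange.
H contains the identity, every element's inverse is in H, and H is closed under +: it is a subgroup.
In fact H = ⟨(1,0)⟩.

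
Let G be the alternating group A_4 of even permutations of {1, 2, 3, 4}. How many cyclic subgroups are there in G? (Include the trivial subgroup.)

Each element a generates a cyclic subgroup ⟨a⟩; distinct elements may generate the same one (a cyclic group of order d has φ(d) generators).
Cyclic subgroups by order — order 1: 1; order 2: 3; order 3: 4.
Total: 8.

8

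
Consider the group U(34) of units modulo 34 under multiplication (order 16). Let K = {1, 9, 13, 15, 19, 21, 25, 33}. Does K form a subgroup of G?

|K| = 8 divides |G| = 16, consistent with Lagrange.
K contains the identity, every element's inverse is in K, and K is closed under ·: it is a subgroup.
In fact K = ⟨9⟩.

Yes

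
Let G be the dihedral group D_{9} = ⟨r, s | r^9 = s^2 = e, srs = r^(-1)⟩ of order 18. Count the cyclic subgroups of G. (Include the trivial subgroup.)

Each element a generates a cyclic subgroup ⟨a⟩; distinct elements may generate the same one (a cyclic group of order d has φ(d) generators).
Cyclic subgroups by order — order 1: 1; order 2: 9; order 3: 1; order 9: 1.
Total: 12.

12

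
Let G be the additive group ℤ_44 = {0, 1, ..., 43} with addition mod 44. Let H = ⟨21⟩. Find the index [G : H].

|⟨21⟩| = 44 and |G| = 44.
By Lagrange, [G : H] = |G|/|H| = 44/44 = 1.

1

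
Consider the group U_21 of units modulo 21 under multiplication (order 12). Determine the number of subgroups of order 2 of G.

|G| = 12 and 2 | 12, so subgroups of order 2 are possible by Lagrange.
The subgroups of order 2 are: {1, 13}; {1, 20}; {1, 8}.
So G has 3 subgroups of order 2.

3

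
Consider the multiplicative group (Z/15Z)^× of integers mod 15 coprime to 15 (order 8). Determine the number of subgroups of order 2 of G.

3

|G| = 8 and 2 | 8, so subgroups of order 2 are possible by Lagrange.
The subgroups of order 2 are: {1, 11}; {1, 14}; {1, 4}.
So G has 3 subgroups of order 2.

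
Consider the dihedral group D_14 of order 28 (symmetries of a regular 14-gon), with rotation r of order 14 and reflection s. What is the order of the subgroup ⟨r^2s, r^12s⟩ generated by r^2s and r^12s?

|⟨r^2s⟩| = 2 and |⟨r^12s⟩| = 2, so |H| is a multiple of lcm(2, 2) = 2 and divides |G| = 28.
Closing under the operation: H = {e, r^2, r^4, r^6, r^8, r^10, r^12, s, r^2s, r^4s, r^6s, r^8s, r^10s, r^12s}, so |H| = 14.

14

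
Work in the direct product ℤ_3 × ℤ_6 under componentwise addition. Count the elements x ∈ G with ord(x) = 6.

8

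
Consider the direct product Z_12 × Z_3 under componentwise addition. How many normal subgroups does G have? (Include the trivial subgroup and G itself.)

18

G is abelian, so every subgroup is normal.
G has 18 subgroups in total, hence 18 normal subgroups.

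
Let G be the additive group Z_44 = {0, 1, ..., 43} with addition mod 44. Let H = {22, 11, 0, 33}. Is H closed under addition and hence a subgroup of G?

|H| = 4 divides |G| = 44, consistent with Lagrange.
H contains the identity, every element's inverse is in H, and H is closed under +: it is a subgroup.
In fact H = ⟨33⟩.

Yes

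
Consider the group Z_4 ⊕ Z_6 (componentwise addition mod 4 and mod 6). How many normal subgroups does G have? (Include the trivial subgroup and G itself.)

G is abelian, so every subgroup is normal.
G has 16 subgroups in total, hence 16 normal subgroups.

16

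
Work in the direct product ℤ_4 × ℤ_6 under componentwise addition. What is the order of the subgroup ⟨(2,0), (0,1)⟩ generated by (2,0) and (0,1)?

12

|⟨(2,0)⟩| = 2 and |⟨(0,1)⟩| = 6, so |H| is a multiple of lcm(2, 6) = 6 and divides |G| = 24.
Closing under the operation: H = {(0,0), (0,1), (0,2), (0,3), (0,4), (0,5), (2,0), (2,1), (2,2), (2,3), (2,4), (2,5)}, so |H| = 12.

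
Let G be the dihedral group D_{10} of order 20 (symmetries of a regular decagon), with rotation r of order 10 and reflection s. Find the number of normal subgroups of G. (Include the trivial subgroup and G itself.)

7

G has 22 subgroups. Checking conjugation-invariance by order — order 1: 1/1 normal; order 2: 1/11 normal; order 4: 0/5 normal; order 5: 1/1 normal; order 10: 3/3 normal; order 20: 1/1 normal.
Total normal subgroups: 7.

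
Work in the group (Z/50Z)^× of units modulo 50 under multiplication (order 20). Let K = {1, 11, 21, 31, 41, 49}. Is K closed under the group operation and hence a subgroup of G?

|K| = 6 does not divide |G| = 20, so by Lagrange K is not a subgroup.

No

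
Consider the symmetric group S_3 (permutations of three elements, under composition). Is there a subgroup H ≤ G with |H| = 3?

3 | 6. A subgroup of order 3 is {e, (1 2 3), (1 3 2)}.

Yes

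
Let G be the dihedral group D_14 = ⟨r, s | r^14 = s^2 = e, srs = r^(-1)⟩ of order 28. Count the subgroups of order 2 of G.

15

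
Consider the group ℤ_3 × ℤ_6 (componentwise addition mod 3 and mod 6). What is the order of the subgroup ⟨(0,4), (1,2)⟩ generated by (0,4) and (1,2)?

|⟨(0,4)⟩| = 3 and |⟨(1,2)⟩| = 3, so |H| is a multiple of lcm(3, 3) = 3 and divides |G| = 18.
Closing under the operation: H = {(0,0), (0,2), (0,4), (1,0), (1,2), (1,4), (2,0), (2,2), (2,4)}, so |H| = 9.

9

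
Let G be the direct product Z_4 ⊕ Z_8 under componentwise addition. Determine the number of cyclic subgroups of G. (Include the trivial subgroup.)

14

Each element a generates a cyclic subgroup ⟨a⟩; distinct elements may generate the same one (a cyclic group of order d has φ(d) generators).
Cyclic subgroups by order — order 1: 1; order 2: 3; order 4: 6; order 8: 4.
Total: 14.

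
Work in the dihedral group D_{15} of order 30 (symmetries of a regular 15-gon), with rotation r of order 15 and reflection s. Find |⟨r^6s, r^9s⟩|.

|⟨r^6s⟩| = 2 and |⟨r^9s⟩| = 2, so |H| is a multiple of lcm(2, 2) = 2 and divides |G| = 30.
Closing under the operation: H = {e, r^3, r^6, r^9, r^12, s, r^3s, r^6s, r^9s, r^12s}, so |H| = 10.

10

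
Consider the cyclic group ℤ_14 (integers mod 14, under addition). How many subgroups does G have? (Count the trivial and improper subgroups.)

A cyclic group of order 14 has exactly one subgroup for each divisor of 14.
Divisors of 14: 1, 2, 7, 14.
So ℤ_14 has 4 subgroups.

4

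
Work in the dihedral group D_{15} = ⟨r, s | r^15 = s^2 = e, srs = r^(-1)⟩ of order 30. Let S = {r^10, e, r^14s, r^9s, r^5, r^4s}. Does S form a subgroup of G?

Yes

|S| = 6 divides |G| = 30, consistent with Lagrange.
S contains the identity, every element's inverse is in S, and S is closed under ·: it is a subgroup.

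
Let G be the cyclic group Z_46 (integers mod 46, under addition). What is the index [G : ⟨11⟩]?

|⟨11⟩| = 46 and |G| = 46.
By Lagrange, [G : H] = |G|/|H| = 46/46 = 1.

1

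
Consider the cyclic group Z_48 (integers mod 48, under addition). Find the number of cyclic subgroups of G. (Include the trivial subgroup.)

A cyclic subgroup of order d is generated by each of its φ(d) elements of order d, so the cyclic subgroups of order d number (#elements of order d)/φ(d).
Cyclic subgroups by order — order 1: 1; order 2: 1; order 3: 1; order 4: 1; order 6: 1; order 8: 1; order 12: 1; order 16: 1; order 24: 1; order 48: 1.
Total: 10.

10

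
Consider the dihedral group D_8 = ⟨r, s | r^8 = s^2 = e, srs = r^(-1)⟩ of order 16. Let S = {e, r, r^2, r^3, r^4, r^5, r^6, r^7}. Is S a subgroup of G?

|S| = 8 divides |G| = 16, consistent with Lagrange.
S contains the identity, every element's inverse is in S, and S is closed under ·: it is a subgroup.
In fact S = ⟨r^7⟩.

Yes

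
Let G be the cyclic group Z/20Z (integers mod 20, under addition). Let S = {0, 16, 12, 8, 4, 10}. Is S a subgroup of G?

|S| = 6 does not divide |G| = 20, so by Lagrange S is not a subgroup.

No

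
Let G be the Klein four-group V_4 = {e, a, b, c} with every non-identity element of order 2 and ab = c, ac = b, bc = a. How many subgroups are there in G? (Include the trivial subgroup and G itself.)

5

|G| = 4, so by Lagrange every subgroup order divides 4. Divisors: 1, 2, 4.
Subgroups by order — order 1: 1; order 2: 3; order 4: 1.
Total: 1 + 3 + 1 = 5.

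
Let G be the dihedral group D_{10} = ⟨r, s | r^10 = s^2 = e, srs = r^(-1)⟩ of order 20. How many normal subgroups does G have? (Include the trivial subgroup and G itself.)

G has 22 subgroups. Checking conjugation-invariance by order — order 1: 1/1 normal; order 2: 1/11 normal; order 4: 0/5 normal; order 5: 1/1 normal; order 10: 3/3 normal; order 20: 1/1 normal.
Total normal subgroups: 7.

7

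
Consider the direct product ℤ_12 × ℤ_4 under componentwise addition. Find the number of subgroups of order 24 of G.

3

|G| = 48 and 24 | 48, so subgroups of order 24 are possible by Lagrange.
The subgroups of order 24 are: {(0,0), (0,1), (0,2), (0,3), (2,0), (2,1), (2,2), (2,3), (4,0), (4,1), (4,2), (4,3), (6,0), (6,1), (6,2), (6,3), (8,0), (8,1), (8,2), (8,3), (10,0), (10,1), (10,2), (10,3)}; {(0,0), (0,2), (1,0), (1,2), (2,0), (2,2), (3,0), (3,2), (4,0), (4,2), (5,0), (5,2), (6,0), (6,2), (7,0), (7,2), (8,0), (8,2), (9,0), (9,2), (10,0), (10,2), (11,0), (11,2)}; {(0,0), (0,2), (1,1), (1,3), (2,0), (2,2), (3,1), (3,3), (4,0), (4,2), (5,1), (5,3), (6,0), (6,2), (7,1), (7,3), (8,0), (8,2), (9,1), (9,3), (10,0), (10,2), (11,1), (11,3)}.
So G has 3 subgroups of order 24.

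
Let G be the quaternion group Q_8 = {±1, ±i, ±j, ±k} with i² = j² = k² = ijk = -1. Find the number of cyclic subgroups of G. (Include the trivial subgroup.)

Group the elements of G by the cyclic subgroup they generate; each cyclic subgroup of order d accounts for φ(d) elements.
Cyclic subgroups by order — order 1: 1; order 2: 1; order 4: 3.
Total: 5.

5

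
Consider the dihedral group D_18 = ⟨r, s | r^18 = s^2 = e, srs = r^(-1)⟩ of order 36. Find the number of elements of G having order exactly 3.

The elements of order 3 are: r^6, r^12.
That's 2.

2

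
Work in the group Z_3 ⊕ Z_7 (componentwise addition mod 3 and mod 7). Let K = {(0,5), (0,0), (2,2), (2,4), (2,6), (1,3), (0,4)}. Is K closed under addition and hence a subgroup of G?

(0,4) ∈ K but its inverse (0,3) ∉ K, so K is not a subgroup.

No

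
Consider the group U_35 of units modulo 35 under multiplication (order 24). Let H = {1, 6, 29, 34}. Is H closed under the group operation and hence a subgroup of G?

|H| = 4 divides |G| = 24, consistent with Lagrange.
H contains the identity, every element's inverse is in H, and H is closed under ·: it is a subgroup.

Yes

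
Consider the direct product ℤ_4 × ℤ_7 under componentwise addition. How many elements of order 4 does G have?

2

An element (a,b) has order lcm(ord(a), ord(b)); count pairs with lcm equal to 4.
Enumerating gives 2 such elements.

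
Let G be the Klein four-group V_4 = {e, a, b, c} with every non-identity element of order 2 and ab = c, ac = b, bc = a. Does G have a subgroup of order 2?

2 | 4. A subgroup of order 2 is {e, a}.

Yes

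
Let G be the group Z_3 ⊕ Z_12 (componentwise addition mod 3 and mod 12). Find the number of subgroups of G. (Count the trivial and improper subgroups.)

|G| = 36, so by Lagrange every subgroup order divides 36. Divisors: 1, 2, 3, 4, 6, 9, 12, 18, 36.
Subgroups by order — order 1: 1; order 2: 1; order 3: 4; order 4: 1; order 6: 4; order 9: 1; order 12: 4; order 18: 1; order 36: 1.
Total: 1 + 1 + 4 + 1 + 4 + 1 + 4 + 1 + 1 = 18.

18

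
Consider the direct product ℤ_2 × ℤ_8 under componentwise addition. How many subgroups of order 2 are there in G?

|G| = 16 and 2 | 16, so subgroups of order 2 are possible by Lagrange.
The subgroups of order 2 are: {(0,0), (0,4)}; {(0,0), (1,0)}; {(0,0), (1,4)}.
So G has 3 subgroups of order 2.

3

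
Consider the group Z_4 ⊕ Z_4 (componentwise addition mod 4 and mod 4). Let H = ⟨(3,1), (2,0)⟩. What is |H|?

8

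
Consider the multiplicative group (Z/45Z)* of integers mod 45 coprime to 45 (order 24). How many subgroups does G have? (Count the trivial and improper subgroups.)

|G| = 24, so by Lagrange every subgroup order divides 24. Divisors: 1, 2, 3, 4, 6, 8, 12, 24.
Subgroups by order — order 1: 1; order 2: 3; order 3: 1; order 4: 3; order 6: 3; order 8: 1; order 12: 3; order 24: 1.
Total: 1 + 3 + 1 + 3 + 3 + 1 + 3 + 1 = 16.

16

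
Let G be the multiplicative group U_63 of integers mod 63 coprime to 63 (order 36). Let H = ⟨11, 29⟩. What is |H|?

18

|⟨11⟩| = 6 and |⟨29⟩| = 6, so |H| is a multiple of lcm(6, 6) = 6 and divides |G| = 36.
Closing under the operation: H = {1, 2, 4, 8, 11, 16, 22, 23, 25, 29, 32, 37, 43, 44, 46, 50, 53, 58}, so |H| = 18.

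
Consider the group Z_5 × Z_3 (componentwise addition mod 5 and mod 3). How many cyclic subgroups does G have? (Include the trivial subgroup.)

4

A cyclic subgroup of order d is generated by each of its φ(d) elements of order d, so the cyclic subgroups of order d number (#elements of order d)/φ(d).
Cyclic subgroups by order — order 1: 1; order 3: 1; order 5: 1; order 15: 1.
Total: 4.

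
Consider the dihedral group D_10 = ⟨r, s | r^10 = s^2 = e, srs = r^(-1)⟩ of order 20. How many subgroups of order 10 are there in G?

3

|G| = 20 and 10 | 20, so subgroups of order 10 are possible by Lagrange.
The subgroups of order 10 are: {e, r, r^2, r^3, r^4, r^5, r^6, r^7, r^8, r^9}; {e, r^2, r^4, r^6, r^8, s, r^2s, r^4s, r^6s, r^8s}; {e, r^2, r^4, r^6, r^8, rs, r^3s, r^5s, r^7s, r^9s}.
So G has 3 subgroups of order 10.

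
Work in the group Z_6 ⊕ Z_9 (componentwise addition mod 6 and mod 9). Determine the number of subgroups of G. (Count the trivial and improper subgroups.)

20

|G| = 54, so by Lagrange every subgroup order divides 54. Divisors: 1, 2, 3, 6, 9, 18, 27, 54.
Subgroups by order — order 1: 1; order 2: 1; order 3: 4; order 6: 4; order 9: 4; order 18: 4; order 27: 1; order 54: 1.
Total: 1 + 1 + 4 + 4 + 4 + 4 + 1 + 1 = 20.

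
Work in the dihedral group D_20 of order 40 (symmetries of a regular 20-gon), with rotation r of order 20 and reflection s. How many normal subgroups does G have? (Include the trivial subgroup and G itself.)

G has 48 subgroups. Checking conjugation-invariance by order — order 1: 1/1 normal; order 2: 1/21 normal; order 4: 1/11 normal; order 5: 1/1 normal; order 8: 0/5 normal; order 10: 1/5 normal; order 20: 3/3 normal; order 40: 1/1 normal.
Total normal subgroups: 9.

9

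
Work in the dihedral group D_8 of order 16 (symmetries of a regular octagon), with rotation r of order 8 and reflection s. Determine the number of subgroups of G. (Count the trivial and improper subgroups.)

19

|G| = 16, so by Lagrange every subgroup order divides 16. Divisors: 1, 2, 4, 8, 16.
Subgroups by order — order 1: 1; order 2: 9; order 4: 5; order 8: 3; order 16: 1.
Total: 1 + 9 + 5 + 3 + 1 = 19.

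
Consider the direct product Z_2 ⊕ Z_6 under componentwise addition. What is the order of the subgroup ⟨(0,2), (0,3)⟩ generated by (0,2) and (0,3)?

6

|⟨(0,2)⟩| = 3 and |⟨(0,3)⟩| = 2, so |H| is a multiple of lcm(3, 2) = 6 and divides |G| = 12.
Closing under the operation: H = {(0,0), (0,1), (0,2), (0,3), (0,4), (0,5)}, so |H| = 6.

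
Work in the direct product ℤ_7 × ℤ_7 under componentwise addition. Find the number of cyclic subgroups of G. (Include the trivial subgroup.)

Each element a generates a cyclic subgroup ⟨a⟩; distinct elements may generate the same one (a cyclic group of order d has φ(d) generators).
Cyclic subgroups by order — order 1: 1; order 7: 8.
Total: 9.

9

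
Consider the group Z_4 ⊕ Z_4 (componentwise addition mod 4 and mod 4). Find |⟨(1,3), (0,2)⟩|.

|⟨(1,3)⟩| = 4 and |⟨(0,2)⟩| = 2, so |H| is a multiple of lcm(4, 2) = 4 and divides |G| = 16.
Closing under the operation: H = {(0,0), (0,2), (1,1), (1,3), (2,0), (2,2), (3,1), (3,3)}, so |H| = 8.

8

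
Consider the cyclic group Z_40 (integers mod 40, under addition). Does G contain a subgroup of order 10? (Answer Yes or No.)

Yes

10 | 40. A subgroup of order 10 is {0, 4, 8, 12, 16, 20, 24, 28, 32, 36}.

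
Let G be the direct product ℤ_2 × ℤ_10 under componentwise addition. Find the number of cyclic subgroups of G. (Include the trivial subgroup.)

8

Group the elements of G by the cyclic subgroup they generate; each cyclic subgroup of order d accounts for φ(d) elements.
Cyclic subgroups by order — order 1: 1; order 2: 3; order 5: 1; order 10: 3.
Total: 8.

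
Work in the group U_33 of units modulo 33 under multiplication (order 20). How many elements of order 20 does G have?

0

No element of G has order 20 (even though 20 | 20).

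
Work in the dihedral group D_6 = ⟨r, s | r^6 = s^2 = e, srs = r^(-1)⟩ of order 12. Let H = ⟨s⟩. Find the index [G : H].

|⟨s⟩| = 2 and |G| = 12.
By Lagrange, [G : H] = |G|/|H| = 12/2 = 6.

6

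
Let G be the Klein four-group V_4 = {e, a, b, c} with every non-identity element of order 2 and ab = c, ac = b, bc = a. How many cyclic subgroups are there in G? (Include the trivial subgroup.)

4

A cyclic subgroup of order d is generated by each of its φ(d) elements of order d, so the cyclic subgroups of order d number (#elements of order d)/φ(d).
Cyclic subgroups by order — order 1: 1; order 2: 3.
Total: 4.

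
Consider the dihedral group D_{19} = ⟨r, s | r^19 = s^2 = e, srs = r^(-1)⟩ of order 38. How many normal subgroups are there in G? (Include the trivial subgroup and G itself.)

G has 22 subgroups. Checking conjugation-invariance by order — order 1: 1/1 normal; order 2: 0/19 normal; order 19: 1/1 normal; order 38: 1/1 normal.
Total normal subgroups: 3.

3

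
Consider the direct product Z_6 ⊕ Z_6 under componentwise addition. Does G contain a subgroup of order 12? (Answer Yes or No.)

12 | 36. A subgroup of order 12 is {(0,0), (0,1), (0,2), (0,3), (0,4), (0,5), (3,0), (3,1), (3,2), (3,3), (3,4), (3,5)}.

Yes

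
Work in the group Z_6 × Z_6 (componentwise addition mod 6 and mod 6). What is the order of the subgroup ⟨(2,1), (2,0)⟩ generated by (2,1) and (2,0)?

|⟨(2,1)⟩| = 6 and |⟨(2,0)⟩| = 3, so |H| is a multiple of lcm(6, 3) = 6 and divides |G| = 36.
Closing under the operation: H = {(0,0), (0,1), (0,2), (0,3), (0,4), (0,5), (2,0), (2,1), (2,2), (2,3), (2,4), (2,5), (4,0), (4,1), (4,2), (4,3), (4,4), (4,5)}, so |H| = 18.

18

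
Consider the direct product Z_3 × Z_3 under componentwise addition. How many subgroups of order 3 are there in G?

4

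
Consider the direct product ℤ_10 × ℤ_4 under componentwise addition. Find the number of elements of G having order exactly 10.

An element (a,b) has order lcm(ord(a), ord(b)); count pairs with lcm equal to 10.
Enumerating gives 12 such elements.

12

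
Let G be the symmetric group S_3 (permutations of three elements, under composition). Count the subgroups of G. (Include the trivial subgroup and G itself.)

|G| = 6, so by Lagrange every subgroup order divides 6. Divisors: 1, 2, 3, 6.
Subgroups by order — order 1: 1; order 2: 3; order 3: 1; order 6: 1.
Total: 1 + 3 + 1 + 1 = 6.

6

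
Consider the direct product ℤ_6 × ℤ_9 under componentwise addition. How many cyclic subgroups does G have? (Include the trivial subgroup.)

16

Each element a generates a cyclic subgroup ⟨a⟩; distinct elements may generate the same one (a cyclic group of order d has φ(d) generators).
Cyclic subgroups by order — order 1: 1; order 2: 1; order 3: 4; order 6: 4; order 9: 3; order 18: 3.
Total: 16.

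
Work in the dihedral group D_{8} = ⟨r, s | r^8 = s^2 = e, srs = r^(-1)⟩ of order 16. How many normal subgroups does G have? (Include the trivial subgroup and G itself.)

G has 19 subgroups. Checking conjugation-invariance by order — order 1: 1/1 normal; order 2: 1/9 normal; order 4: 1/5 normal; order 8: 3/3 normal; order 16: 1/1 normal.
Total normal subgroups: 7.

7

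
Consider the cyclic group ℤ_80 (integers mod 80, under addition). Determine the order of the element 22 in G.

In ℤ_80, the order of an element a is n/gcd(a, n).
gcd(22, 80) = 2, so |⟨22⟩| = 80/2 = 40.

40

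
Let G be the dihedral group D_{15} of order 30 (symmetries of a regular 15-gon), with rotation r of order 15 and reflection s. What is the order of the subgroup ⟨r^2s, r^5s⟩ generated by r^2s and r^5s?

|⟨r^2s⟩| = 2 and |⟨r^5s⟩| = 2, so |H| is a multiple of lcm(2, 2) = 2 and divides |G| = 30.
Closing under the operation: H = {e, r^3, r^6, r^9, r^12, r^2s, r^5s, r^8s, r^11s, r^14s}, so |H| = 10.

10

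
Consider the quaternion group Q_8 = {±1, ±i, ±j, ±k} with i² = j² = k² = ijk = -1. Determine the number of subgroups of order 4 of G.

|G| = 8 and 4 | 8, so subgroups of order 4 are possible by Lagrange.
The subgroups of order 4 are: {1, -1, i, -i}; {1, -1, j, -j}; {1, -1, k, -k}.
So G has 3 subgroups of order 4.

3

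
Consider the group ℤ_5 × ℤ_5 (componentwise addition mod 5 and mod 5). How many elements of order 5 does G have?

24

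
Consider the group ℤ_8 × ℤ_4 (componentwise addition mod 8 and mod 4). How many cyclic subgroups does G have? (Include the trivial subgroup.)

14

A cyclic subgroup of order d is generated by each of its φ(d) elements of order d, so the cyclic subgroups of order d number (#elements of order d)/φ(d).
Cyclic subgroups by order — order 1: 1; order 2: 3; order 4: 6; order 8: 4.
Total: 14.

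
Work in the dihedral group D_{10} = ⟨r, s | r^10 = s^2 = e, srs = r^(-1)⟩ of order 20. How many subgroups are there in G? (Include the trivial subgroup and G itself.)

|G| = 20, so by Lagrange every subgroup order divides 20. Divisors: 1, 2, 4, 5, 10, 20.
Subgroups by order — order 1: 1; order 2: 11; order 4: 5; order 5: 1; order 10: 3; order 20: 1.
Total: 1 + 11 + 5 + 1 + 3 + 1 = 22.

22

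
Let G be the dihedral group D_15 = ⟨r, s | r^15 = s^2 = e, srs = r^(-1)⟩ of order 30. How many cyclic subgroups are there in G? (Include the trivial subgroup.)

19

A cyclic subgroup of order d is generated by each of its φ(d) elements of order d, so the cyclic subgroups of order d number (#elements of order d)/φ(d).
Cyclic subgroups by order — order 1: 1; order 2: 15; order 3: 1; order 5: 1; order 15: 1.
Total: 19.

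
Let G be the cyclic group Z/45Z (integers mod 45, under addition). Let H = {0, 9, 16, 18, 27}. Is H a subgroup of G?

No

16 ∈ H but its inverse 29 ∉ H, so H is not a subgroup.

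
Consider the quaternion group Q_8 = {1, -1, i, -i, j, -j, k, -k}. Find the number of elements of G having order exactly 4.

6

The elements of order 4 are: i, -i, j, -j, k, -k.
That's 6.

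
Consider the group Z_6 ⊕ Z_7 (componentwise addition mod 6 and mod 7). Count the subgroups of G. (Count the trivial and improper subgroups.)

|G| = 42, so by Lagrange every subgroup order divides 42. Divisors: 1, 2, 3, 6, 7, 14, 21, 42.
Subgroups by order — order 1: 1; order 2: 1; order 3: 1; order 6: 1; order 7: 1; order 14: 1; order 21: 1; order 42: 1.
Total: 1 + 1 + 1 + 1 + 1 + 1 + 1 + 1 = 8.

8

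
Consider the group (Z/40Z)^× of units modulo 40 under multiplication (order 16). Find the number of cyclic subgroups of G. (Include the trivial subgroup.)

Group the elements of G by the cyclic subgroup they generate; each cyclic subgroup of order d accounts for φ(d) elements.
Cyclic subgroups by order — order 1: 1; order 2: 7; order 4: 4.
Total: 12.

12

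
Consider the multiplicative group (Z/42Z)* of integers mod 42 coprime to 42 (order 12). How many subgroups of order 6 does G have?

3

|G| = 12 and 6 | 12, so subgroups of order 6 are possible by Lagrange.
The subgroups of order 6 are: {1, 11, 23, 25, 29, 37}; {1, 13, 19, 25, 31, 37}; {1, 5, 17, 25, 37, 41}.
So G has 3 subgroups of order 6.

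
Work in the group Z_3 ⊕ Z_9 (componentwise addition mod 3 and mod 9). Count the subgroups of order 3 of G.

|G| = 27 and 3 | 27, so subgroups of order 3 are possible by Lagrange.
The subgroups of order 3 are: {(0,0), (0,3), (0,6)}; {(0,0), (1,0), (2,0)}; {(0,0), (1,3), (2,6)}; {(0,0), (1,6), (2,3)}.
So G has 4 subgroups of order 3.

4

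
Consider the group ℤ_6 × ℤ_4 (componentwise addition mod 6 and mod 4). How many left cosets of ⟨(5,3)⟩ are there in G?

|⟨(5,3)⟩| = 12 and |G| = 24.
By Lagrange, [G : H] = |G|/|H| = 24/12 = 2.

2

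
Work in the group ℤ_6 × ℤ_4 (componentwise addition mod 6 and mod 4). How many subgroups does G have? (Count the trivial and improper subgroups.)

|G| = 24, so by Lagrange every subgroup order divides 24. Divisors: 1, 2, 3, 4, 6, 8, 12, 24.
Subgroups by order — order 1: 1; order 2: 3; order 3: 1; order 4: 3; order 6: 3; order 8: 1; order 12: 3; order 24: 1.
Total: 1 + 3 + 1 + 3 + 3 + 1 + 3 + 1 = 16.

16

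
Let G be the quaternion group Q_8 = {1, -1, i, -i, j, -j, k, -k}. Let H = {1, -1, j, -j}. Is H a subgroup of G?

|H| = 4 divides |G| = 8, consistent with Lagrange.
H contains the identity, every element's inverse is in H, and H is closed under ·: it is a subgroup.
In fact H = ⟨j⟩.

Yes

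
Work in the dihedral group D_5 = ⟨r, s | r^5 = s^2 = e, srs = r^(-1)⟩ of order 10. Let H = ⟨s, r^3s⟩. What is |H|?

10

|⟨s⟩| = 2 and |⟨r^3s⟩| = 2, so |H| is a multiple of lcm(2, 2) = 2 and divides |G| = 10.
Closing {s, r^3s} under the group operation gives all of G, so |H| = 10.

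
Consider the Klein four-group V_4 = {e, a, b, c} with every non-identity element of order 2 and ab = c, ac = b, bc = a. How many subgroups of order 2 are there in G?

|G| = 4 and 2 | 4, so subgroups of order 2 are possible by Lagrange.
The subgroups of order 2 are: {e, a}; {e, b}; {e, c}.
So G has 3 subgroups of order 2.

3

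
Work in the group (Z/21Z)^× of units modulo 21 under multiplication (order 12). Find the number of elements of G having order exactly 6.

The elements of order 6 are: 2, 5, 10, 11, 17, 19.
That's 6.

6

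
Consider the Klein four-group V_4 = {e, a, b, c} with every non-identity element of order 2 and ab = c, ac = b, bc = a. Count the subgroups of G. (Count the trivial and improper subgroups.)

|G| = 4, so by Lagrange every subgroup order divides 4. Divisors: 1, 2, 4.
Subgroups by order — order 1: 1; order 2: 3; order 4: 1.
Total: 1 + 3 + 1 = 5.

5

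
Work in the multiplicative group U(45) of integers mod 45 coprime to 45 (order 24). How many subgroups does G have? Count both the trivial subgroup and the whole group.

16

|G| = 24, so by Lagrange every subgroup order divides 24. Divisors: 1, 2, 3, 4, 6, 8, 12, 24.
Subgroups by order — order 1: 1; order 2: 3; order 3: 1; order 4: 3; order 6: 3; order 8: 1; order 12: 3; order 24: 1.
Total: 1 + 3 + 1 + 3 + 3 + 1 + 3 + 1 = 16.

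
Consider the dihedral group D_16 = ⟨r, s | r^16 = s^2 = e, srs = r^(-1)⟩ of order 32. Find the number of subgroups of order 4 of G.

9

|G| = 32 and 4 | 32, so subgroups of order 4 are possible by Lagrange.
The subgroups of order 4 are: {e, r^8, r^2s, r^10s}; {e, r^8, r^3s, r^11s}; {e, r^4, r^8, r^12}; {e, r^8, r^4s, r^12s}; … (9 in all).
So G has 9 subgroups of order 4.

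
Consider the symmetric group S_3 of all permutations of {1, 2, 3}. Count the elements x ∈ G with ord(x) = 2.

3

The elements of order 2 are: (2 3), (1 2), (1 3).
That's 3.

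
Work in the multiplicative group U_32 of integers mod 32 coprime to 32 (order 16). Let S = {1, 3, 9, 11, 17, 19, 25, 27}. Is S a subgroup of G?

|S| = 8 divides |G| = 16, consistent with Lagrange.
S contains the identity, every element's inverse is in S, and S is closed under ·: it is a subgroup.
In fact S = ⟨3⟩.

Yes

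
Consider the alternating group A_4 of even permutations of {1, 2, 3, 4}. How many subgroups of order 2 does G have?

|G| = 12 and 2 | 12, so subgroups of order 2 are possible by Lagrange.
The subgroups of order 2 are: {e, (1 2)(3 4)}; {e, (1 3)(2 4)}; {e, (1 4)(2 3)}.
So G has 3 subgroups of order 2.

3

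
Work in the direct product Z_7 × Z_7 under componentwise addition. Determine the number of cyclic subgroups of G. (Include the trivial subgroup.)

9

A cyclic subgroup of order d is generated by each of its φ(d) elements of order d, so the cyclic subgroups of order d number (#elements of order d)/φ(d).
Cyclic subgroups by order — order 1: 1; order 7: 8.
Total: 9.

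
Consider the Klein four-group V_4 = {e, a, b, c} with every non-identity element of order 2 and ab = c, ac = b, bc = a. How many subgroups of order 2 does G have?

|G| = 4 and 2 | 4, so subgroups of order 2 are possible by Lagrange.
The subgroups of order 2 are: {e, a}; {e, b}; {e, c}.
So G has 3 subgroups of order 2.

3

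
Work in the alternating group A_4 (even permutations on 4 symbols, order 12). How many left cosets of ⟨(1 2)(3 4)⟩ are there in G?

6

|⟨(1 2)(3 4)⟩| = 2 and |G| = 12.
By Lagrange, [G : H] = |G|/|H| = 12/2 = 6.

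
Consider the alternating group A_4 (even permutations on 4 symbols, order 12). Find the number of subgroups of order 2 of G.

|G| = 12 and 2 | 12, so subgroups of order 2 are possible by Lagrange.
The subgroups of order 2 are: {e, (1 2)(3 4)}; {e, (1 3)(2 4)}; {e, (1 4)(2 3)}.
So G has 3 subgroups of order 2.

3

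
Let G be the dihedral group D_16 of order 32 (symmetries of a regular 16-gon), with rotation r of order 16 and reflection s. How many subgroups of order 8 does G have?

5

|G| = 32 and 8 | 32, so subgroups of order 8 are possible by Lagrange.
The subgroups of order 8 are: {e, r^2, r^4, r^6, r^8, r^10, r^12, r^14}; {e, r^4, r^8, r^12, r^2s, r^6s, r^10s, r^14s}; {e, r^4, r^8, r^12, r^3s, r^7s, r^11s, r^15s}; {e, r^4, r^8, r^12, s, r^4s, r^8s, r^12s}; … (5 in all).
So G has 5 subgroups of order 8.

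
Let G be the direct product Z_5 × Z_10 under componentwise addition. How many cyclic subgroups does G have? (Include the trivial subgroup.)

14

Group the elements of G by the cyclic subgroup they generate; each cyclic subgroup of order d accounts for φ(d) elements.
Cyclic subgroups by order — order 1: 1; order 2: 1; order 5: 6; order 10: 6.
Total: 14.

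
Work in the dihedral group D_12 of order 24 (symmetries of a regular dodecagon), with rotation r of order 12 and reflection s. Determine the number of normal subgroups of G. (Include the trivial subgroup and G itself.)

9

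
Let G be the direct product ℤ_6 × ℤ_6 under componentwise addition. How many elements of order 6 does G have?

24

An element (a,b) has order lcm(ord(a), ord(b)); count pairs with lcm equal to 6.
Enumerating gives 24 such elements.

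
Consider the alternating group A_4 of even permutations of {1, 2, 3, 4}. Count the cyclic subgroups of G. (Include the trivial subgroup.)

8

Group the elements of G by the cyclic subgroup they generate; each cyclic subgroup of order d accounts for φ(d) elements.
Cyclic subgroups by order — order 1: 1; order 2: 3; order 3: 4.
Total: 8.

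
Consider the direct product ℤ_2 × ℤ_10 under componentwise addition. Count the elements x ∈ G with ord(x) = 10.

An element (a,b) has order lcm(ord(a), ord(b)); count pairs with lcm equal to 10.
Enumerating gives 12 such elements.

12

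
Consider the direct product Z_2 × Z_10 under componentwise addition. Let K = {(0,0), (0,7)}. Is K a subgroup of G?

No

(0,7) ∈ K but its inverse (0,3) ∉ K, so K is not a subgroup.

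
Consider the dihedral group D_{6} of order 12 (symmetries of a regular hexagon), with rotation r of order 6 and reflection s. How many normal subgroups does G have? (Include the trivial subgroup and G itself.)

7

G has 16 subgroups. Checking conjugation-invariance by order — order 1: 1/1 normal; order 2: 1/7 normal; order 3: 1/1 normal; order 4: 0/3 normal; order 6: 3/3 normal; order 12: 1/1 normal.
Total normal subgroups: 7.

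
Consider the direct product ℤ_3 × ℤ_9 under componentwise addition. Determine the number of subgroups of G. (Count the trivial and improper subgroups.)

|G| = 27, so by Lagrange every subgroup order divides 27. Divisors: 1, 3, 9, 27.
Subgroups by order — order 1: 1; order 3: 4; order 9: 4; order 27: 1.
Total: 1 + 4 + 4 + 1 = 10.

10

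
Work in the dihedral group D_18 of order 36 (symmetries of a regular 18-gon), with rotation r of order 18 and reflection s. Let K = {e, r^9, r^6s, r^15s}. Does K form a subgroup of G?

|K| = 4 divides |G| = 36, consistent with Lagrange.
K contains the identity, every element's inverse is in K, and K is closed under ·: it is a subgroup.

Yes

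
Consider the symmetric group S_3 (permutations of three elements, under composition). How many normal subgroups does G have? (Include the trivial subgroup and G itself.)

3

G has 6 subgroups. Checking conjugation-invariance by order — order 1: 1/1 normal; order 2: 0/3 normal; order 3: 1/1 normal; order 6: 1/1 normal.
Total normal subgroups: 3.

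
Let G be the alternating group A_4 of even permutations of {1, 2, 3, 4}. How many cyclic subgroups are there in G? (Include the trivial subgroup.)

A cyclic subgroup of order d is generated by each of its φ(d) elements of order d, so the cyclic subgroups of order d number (#elements of order d)/φ(d).
Cyclic subgroups by order — order 1: 1; order 2: 3; order 3: 4.
Total: 8.

8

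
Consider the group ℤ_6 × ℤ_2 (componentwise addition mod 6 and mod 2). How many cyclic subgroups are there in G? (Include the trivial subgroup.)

A cyclic subgroup of order d is generated by each of its φ(d) elements of order d, so the cyclic subgroups of order d number (#elements of order d)/φ(d).
Cyclic subgroups by order — order 1: 1; order 2: 3; order 3: 1; order 6: 3.
Total: 8.

8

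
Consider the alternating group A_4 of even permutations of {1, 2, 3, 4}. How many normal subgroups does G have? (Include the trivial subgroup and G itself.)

3

G has 10 subgroups. Checking conjugation-invariance by order — order 1: 1/1 normal; order 2: 0/3 normal; order 3: 0/4 normal; order 4: 1/1 normal; order 12: 1/1 normal.
Total normal subgroups: 3.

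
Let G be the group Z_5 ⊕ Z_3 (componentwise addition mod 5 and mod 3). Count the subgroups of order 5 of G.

|G| = 15 and 5 | 15, so subgroups of order 5 are possible by Lagrange.
The subgroups of order 5 are: {(0,0), (1,0), (2,0), (3,0), (4,0)}.
So G has 1 subgroup of order 5.

1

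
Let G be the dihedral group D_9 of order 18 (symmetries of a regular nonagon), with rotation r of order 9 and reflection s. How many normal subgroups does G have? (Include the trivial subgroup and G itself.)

4

G has 16 subgroups. Checking conjugation-invariance by order — order 1: 1/1 normal; order 2: 0/9 normal; order 3: 1/1 normal; order 6: 0/3 normal; order 9: 1/1 normal; order 18: 1/1 normal.
Total normal subgroups: 4.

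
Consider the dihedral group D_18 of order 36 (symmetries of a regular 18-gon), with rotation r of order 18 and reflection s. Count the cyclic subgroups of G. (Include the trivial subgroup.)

24

Each element a generates a cyclic subgroup ⟨a⟩; distinct elements may generate the same one (a cyclic group of order d has φ(d) generators).
Cyclic subgroups by order — order 1: 1; order 2: 19; order 3: 1; order 6: 1; order 9: 1; order 18: 1.
Total: 24.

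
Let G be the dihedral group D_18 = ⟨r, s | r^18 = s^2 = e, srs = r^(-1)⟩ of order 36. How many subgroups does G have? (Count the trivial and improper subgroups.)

|G| = 36, so by Lagrange every subgroup order divides 36. Divisors: 1, 2, 3, 4, 6, 9, 12, 18, 36.
Subgroups by order — order 1: 1; order 2: 19; order 3: 1; order 4: 9; order 6: 7; order 9: 1; order 12: 3; order 18: 3; order 36: 1.
Total: 1 + 19 + 1 + 9 + 7 + 1 + 3 + 3 + 1 = 45.

45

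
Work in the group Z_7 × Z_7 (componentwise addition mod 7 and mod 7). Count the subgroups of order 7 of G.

|G| = 49 and 7 | 49, so subgroups of order 7 are possible by Lagrange.
The subgroups of order 7 are: {(0,0), (0,1), (0,2), (0,3), (0,4), (0,5), (0,6)}; {(0,0), (1,0), (2,0), (3,0), (4,0), (5,0), (6,0)}; {(0,0), (1,1), (2,2), (3,3), (4,4), (5,5), (6,6)}; {(0,0), (1,2), (2,4), (3,6), (4,1), (5,3), (6,5)}; … (8 in all).
So G has 8 subgroups of order 7.

8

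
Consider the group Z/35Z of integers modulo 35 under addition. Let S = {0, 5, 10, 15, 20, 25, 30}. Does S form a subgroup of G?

|S| = 7 divides |G| = 35, consistent with Lagrange.
S contains the identity, every element's inverse is in S, and S is closed under +: it is a subgroup.
In fact S = ⟨20⟩.

Yes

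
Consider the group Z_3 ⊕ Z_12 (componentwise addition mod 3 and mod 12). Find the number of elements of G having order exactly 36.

0

An element (a,b) has order lcm(ord(a), ord(b)); count pairs with lcm equal to 36.
Enumerating gives 0 such elements.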